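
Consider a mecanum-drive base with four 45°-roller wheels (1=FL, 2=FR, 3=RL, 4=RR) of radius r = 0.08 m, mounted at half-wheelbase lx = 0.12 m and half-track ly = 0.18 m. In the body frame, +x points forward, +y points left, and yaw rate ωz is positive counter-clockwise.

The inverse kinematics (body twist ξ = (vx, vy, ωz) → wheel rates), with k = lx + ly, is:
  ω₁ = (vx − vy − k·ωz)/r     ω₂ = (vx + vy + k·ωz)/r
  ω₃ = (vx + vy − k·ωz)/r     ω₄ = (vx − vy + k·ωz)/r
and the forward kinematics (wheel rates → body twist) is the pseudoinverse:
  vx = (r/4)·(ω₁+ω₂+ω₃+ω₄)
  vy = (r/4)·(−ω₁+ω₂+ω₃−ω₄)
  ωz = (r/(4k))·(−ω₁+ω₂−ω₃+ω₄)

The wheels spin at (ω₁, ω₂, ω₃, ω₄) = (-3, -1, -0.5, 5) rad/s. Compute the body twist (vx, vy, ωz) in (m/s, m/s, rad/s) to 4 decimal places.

k = lx + ly = 0.12 + 0.18 = 0.3000
ω₁+ω₂+ω₃+ω₄ = 0.5000  →  vx = (0.08/4)·0.5000 = 0.0100
−ω₁+ω₂+ω₃−ω₄ = -3.5000  →  vy = (0.08/4)·-3.5000 = -0.0700
−ω₁+ω₂−ω₃+ω₄ = 7.5000  →  ωz = (0.08/1.2000)·7.5000 = 0.5000

(0.0100, -0.0700, 0.5000)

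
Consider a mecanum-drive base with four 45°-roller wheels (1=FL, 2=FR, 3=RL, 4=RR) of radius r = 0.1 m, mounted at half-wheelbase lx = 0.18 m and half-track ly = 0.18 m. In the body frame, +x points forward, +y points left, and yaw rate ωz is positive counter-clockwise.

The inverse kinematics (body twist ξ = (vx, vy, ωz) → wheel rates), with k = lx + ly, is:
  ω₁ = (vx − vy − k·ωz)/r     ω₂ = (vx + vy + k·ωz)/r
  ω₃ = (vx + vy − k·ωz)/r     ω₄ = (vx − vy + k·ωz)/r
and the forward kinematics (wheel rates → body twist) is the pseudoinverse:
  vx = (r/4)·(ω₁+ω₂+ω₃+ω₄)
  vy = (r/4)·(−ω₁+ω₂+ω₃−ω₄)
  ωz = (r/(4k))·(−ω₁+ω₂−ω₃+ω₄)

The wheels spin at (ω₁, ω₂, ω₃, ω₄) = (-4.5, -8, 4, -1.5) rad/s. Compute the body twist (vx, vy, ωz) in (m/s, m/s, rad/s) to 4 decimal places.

k = lx + ly = 0.18 + 0.18 = 0.3600
ω₁+ω₂+ω₃+ω₄ = -10.0000  →  vx = (0.1/4)·-10.0000 = -0.2500
−ω₁+ω₂+ω₃−ω₄ = 2.0000  →  vy = (0.1/4)·2.0000 = 0.0500
−ω₁+ω₂−ω₃+ω₄ = -9.0000  →  ωz = (0.1/1.4400)·-9.0000 = -0.6250

(-0.2500, 0.0500, -0.6250)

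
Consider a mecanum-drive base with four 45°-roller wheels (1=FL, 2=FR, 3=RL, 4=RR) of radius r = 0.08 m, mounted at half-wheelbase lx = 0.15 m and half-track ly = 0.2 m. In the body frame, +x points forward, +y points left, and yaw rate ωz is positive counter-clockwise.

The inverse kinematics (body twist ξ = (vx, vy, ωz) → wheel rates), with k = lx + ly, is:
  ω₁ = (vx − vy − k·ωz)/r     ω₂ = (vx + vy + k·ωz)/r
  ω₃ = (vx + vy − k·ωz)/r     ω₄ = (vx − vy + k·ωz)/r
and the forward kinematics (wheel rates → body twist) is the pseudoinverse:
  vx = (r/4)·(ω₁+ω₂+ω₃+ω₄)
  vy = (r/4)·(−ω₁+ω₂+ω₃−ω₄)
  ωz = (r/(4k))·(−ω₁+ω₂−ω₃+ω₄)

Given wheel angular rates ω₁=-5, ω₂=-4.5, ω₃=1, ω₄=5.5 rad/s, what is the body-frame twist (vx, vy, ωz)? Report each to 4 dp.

(-0.0600, -0.0800, 0.2857)

k = lx + ly = 0.15 + 0.2 = 0.3500
ω₁+ω₂+ω₃+ω₄ = -3.0000  →  vx = (0.08/4)·-3.0000 = -0.0600
−ω₁+ω₂+ω₃−ω₄ = -4.0000  →  vy = (0.08/4)·-4.0000 = -0.0800
−ω₁+ω₂−ω₃+ω₄ = 5.0000  →  ωz = (0.08/1.4000)·5.0000 = 0.2857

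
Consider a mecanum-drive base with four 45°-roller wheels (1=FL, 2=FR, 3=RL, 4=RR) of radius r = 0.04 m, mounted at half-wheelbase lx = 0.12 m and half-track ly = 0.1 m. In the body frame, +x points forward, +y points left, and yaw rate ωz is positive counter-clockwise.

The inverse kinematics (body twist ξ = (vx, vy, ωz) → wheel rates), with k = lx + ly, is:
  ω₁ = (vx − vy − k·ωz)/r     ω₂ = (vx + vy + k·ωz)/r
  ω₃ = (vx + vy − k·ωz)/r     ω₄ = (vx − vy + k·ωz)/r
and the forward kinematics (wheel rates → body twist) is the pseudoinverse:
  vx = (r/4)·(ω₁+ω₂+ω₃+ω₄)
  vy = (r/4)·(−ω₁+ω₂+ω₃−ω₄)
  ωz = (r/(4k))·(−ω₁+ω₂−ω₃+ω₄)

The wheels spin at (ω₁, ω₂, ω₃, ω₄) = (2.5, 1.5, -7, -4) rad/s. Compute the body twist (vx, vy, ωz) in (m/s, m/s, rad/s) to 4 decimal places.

(-0.0700, -0.0400, 0.0909)

k = lx + ly = 0.12 + 0.1 = 0.2200
ω₁+ω₂+ω₃+ω₄ = -7.0000  →  vx = (0.04/4)·-7.0000 = -0.0700
−ω₁+ω₂+ω₃−ω₄ = -4.0000  →  vy = (0.04/4)·-4.0000 = -0.0400
−ω₁+ω₂−ω₃+ω₄ = 2.0000  →  ωz = (0.04/0.8800)·2.0000 = 0.0909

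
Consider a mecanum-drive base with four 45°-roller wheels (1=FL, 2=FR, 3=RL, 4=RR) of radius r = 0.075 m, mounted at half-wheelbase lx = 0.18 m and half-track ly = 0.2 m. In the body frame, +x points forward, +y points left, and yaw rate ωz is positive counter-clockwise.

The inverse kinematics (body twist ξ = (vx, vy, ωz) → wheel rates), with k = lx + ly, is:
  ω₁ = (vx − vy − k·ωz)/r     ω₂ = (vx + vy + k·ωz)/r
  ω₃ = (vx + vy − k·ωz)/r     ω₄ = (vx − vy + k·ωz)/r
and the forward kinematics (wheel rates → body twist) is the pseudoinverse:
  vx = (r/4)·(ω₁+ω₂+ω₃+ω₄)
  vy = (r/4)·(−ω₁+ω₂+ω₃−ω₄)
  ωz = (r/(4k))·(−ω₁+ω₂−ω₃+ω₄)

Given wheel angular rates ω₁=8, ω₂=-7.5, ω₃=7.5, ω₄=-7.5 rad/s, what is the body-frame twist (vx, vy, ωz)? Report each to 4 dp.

k = lx + ly = 0.18 + 0.2 = 0.3800
ω₁+ω₂+ω₃+ω₄ = 0.5000  →  vx = (0.075/4)·0.5000 = 0.0094
−ω₁+ω₂+ω₃−ω₄ = -0.5000  →  vy = (0.075/4)·-0.5000 = -0.0094
−ω₁+ω₂−ω₃+ω₄ = -30.5000  →  ωz = (0.075/1.5200)·-30.5000 = -1.5049

(0.0094, -0.0094, -1.5049)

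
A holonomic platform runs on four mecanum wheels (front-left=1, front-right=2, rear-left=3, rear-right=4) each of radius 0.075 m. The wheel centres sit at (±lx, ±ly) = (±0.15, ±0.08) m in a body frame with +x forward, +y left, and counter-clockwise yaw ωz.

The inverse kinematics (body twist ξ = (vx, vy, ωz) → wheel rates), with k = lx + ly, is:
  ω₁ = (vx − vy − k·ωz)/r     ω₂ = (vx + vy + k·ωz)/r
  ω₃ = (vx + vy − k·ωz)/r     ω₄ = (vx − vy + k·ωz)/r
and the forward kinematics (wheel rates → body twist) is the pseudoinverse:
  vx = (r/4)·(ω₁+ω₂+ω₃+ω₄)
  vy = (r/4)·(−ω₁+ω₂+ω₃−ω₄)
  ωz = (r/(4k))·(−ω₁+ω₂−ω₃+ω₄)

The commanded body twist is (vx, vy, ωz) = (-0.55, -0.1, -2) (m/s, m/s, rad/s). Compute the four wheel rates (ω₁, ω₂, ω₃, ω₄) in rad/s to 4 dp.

(0.1333, -14.8000, -2.5333, -12.1333)

k = lx + ly = 0.15 + 0.08 = 0.2300;  k·ωz = 0.2300·-2 = -0.4600
ω₁ (FL) = (vx − vy − k·ωz)/r = 0.0100/0.075 = 0.1333
ω₂ (FR) = (vx + vy + k·ωz)/r = -1.1100/0.075 = -14.8000
ω₃ (RL) = (vx + vy − k·ωz)/r = -0.1900/0.075 = -2.5333
ω₄ (RR) = (vx − vy + k·ωz)/r = -0.9100/0.075 = -12.1333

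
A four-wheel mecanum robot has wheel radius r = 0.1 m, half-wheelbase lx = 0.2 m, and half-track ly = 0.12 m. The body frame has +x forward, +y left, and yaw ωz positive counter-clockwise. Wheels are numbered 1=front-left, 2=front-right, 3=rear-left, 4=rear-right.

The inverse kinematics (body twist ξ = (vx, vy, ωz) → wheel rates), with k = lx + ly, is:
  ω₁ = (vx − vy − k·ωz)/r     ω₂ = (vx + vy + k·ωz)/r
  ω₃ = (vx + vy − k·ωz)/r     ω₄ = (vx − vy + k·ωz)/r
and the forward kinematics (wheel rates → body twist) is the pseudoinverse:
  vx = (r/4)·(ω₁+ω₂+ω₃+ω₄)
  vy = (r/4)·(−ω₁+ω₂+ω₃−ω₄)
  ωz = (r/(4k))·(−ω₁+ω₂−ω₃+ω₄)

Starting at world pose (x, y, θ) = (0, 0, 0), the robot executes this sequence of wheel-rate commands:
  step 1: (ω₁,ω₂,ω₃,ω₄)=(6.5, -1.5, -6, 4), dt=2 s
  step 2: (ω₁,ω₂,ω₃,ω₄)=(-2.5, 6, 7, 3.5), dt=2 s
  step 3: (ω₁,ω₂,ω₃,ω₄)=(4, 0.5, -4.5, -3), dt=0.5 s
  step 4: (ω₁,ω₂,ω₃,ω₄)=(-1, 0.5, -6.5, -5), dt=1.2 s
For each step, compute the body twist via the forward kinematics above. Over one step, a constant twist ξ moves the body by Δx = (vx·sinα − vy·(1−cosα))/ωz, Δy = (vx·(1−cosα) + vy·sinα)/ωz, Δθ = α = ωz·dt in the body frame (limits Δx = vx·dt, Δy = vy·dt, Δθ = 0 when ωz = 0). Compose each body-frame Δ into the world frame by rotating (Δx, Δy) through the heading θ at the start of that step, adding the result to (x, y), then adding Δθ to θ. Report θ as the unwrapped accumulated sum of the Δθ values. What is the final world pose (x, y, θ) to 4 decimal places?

step 1: ξ=(vx,vy,ωz)=(0.0750, -0.4500, 0.1562), dt=2.0 → body Δ=(0.2871, -0.8622, 0.3125) → world pose (0.2871, -0.8622, 0.3125)
step 2: ξ=(vx,vy,ωz)=(0.3500, 0.3000, 0.3906), dt=2.0 → body Δ=(0.4082, 0.8006, 0.7812) → world pose (0.4294, 0.0252, 1.0938)
step 3: ξ=(vx,vy,ωz)=(-0.0750, -0.1250, -0.1562), dt=0.5 → body Δ=(-0.0399, -0.0610, -0.0781) → world pose (0.4652, -0.0383, 1.0156)
step 4: ξ=(vx,vy,ωz)=(-0.3000, 0.0000, 0.2344), dt=1.2 → body Δ=(-0.3553, -0.0503, 0.2812) → world pose (0.3207, -0.3667, 1.2969)

(0.3207, -0.3667, 1.2969)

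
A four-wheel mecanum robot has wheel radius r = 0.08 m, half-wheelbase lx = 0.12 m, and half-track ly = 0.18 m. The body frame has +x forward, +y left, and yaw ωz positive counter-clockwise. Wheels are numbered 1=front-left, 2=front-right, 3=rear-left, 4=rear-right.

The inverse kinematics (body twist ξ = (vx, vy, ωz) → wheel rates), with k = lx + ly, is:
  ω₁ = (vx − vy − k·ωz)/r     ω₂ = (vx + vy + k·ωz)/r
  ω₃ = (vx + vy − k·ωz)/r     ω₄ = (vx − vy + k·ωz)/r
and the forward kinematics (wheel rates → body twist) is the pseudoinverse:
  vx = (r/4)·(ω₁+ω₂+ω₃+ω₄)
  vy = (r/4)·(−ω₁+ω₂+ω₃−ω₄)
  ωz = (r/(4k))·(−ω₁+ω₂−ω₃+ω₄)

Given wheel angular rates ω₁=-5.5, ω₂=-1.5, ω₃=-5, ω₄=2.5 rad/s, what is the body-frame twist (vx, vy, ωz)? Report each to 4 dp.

(-0.1900, -0.0700, 0.7667)

k = lx + ly = 0.12 + 0.18 = 0.3000
ω₁+ω₂+ω₃+ω₄ = -9.5000  →  vx = (0.08/4)·-9.5000 = -0.1900
−ω₁+ω₂+ω₃−ω₄ = -3.5000  →  vy = (0.08/4)·-3.5000 = -0.0700
−ω₁+ω₂−ω₃+ω₄ = 11.5000  →  ωz = (0.08/1.2000)·11.5000 = 0.7667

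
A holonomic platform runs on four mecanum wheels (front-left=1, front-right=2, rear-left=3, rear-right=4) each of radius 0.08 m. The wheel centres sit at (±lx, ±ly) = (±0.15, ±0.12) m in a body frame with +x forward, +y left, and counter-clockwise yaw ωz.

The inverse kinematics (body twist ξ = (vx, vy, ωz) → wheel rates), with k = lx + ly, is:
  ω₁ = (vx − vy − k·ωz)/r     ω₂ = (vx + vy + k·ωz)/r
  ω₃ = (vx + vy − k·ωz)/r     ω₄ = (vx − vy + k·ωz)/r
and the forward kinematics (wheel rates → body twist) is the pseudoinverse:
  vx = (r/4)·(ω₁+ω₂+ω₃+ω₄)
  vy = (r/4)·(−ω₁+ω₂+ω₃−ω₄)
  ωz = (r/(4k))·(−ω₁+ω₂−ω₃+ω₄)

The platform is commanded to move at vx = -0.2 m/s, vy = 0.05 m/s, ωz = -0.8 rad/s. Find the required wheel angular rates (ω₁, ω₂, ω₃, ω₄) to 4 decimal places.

k = lx + ly = 0.15 + 0.12 = 0.2700;  k·ωz = 0.2700·-0.8 = -0.2160
ω₁ (FL) = (vx − vy − k·ωz)/r = -0.0340/0.08 = -0.4250
ω₂ (FR) = (vx + vy + k·ωz)/r = -0.3660/0.08 = -4.5750
ω₃ (RL) = (vx + vy − k·ωz)/r = 0.0660/0.08 = 0.8250
ω₄ (RR) = (vx − vy + k·ωz)/r = -0.4660/0.08 = -5.8250

(-0.4250, -4.5750, 0.8250, -5.8250)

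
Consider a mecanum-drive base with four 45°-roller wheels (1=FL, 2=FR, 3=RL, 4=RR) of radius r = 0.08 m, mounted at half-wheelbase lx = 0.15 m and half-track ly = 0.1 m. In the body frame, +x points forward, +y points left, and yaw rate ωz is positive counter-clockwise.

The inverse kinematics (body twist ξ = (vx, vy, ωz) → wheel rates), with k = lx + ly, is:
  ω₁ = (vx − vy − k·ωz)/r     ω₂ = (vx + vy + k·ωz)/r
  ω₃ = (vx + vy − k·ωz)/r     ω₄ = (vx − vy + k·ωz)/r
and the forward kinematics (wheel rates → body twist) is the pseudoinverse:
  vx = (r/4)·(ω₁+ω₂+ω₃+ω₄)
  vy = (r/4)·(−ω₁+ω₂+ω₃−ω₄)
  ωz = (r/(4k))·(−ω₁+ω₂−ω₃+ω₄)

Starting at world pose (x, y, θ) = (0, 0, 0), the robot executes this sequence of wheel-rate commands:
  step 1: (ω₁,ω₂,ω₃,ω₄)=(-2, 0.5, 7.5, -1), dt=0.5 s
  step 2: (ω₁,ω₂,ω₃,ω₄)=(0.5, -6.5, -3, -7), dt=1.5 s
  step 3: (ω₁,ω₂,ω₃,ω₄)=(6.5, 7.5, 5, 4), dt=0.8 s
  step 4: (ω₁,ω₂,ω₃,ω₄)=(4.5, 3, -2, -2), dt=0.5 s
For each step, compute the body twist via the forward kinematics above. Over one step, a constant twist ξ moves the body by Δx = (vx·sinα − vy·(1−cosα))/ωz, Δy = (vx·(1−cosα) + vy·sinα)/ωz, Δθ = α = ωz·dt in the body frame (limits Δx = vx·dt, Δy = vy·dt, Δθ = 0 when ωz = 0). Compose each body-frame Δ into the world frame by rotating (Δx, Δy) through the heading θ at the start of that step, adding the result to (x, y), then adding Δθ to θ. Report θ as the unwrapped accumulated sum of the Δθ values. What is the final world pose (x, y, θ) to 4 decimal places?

step 1: ξ=(vx,vy,ωz)=(0.1000, 0.2200, -0.4800), dt=0.5 → body Δ=(0.0627, 0.1030, -0.2400) → world pose (0.0627, 0.1030, -0.2400)
step 2: ξ=(vx,vy,ωz)=(-0.3200, -0.0600, -0.8800), dt=1.5 → body Δ=(-0.4035, 0.2073, -1.3200) → world pose (-0.2800, 0.4003, -1.5600)
step 3: ξ=(vx,vy,ωz)=(0.4600, 0.0400, 0.0000), dt=0.8 → body Δ=(0.3680, 0.0320, 0.0000) → world pose (-0.2440, 0.0327, -1.5600)
step 4: ξ=(vx,vy,ωz)=(0.0700, -0.0300, -0.1200), dt=0.5 → body Δ=(0.0345, -0.0160, -0.0600) → world pose (-0.2597, -0.0020, -1.6200)

(-0.2597, -0.0020, -1.6200)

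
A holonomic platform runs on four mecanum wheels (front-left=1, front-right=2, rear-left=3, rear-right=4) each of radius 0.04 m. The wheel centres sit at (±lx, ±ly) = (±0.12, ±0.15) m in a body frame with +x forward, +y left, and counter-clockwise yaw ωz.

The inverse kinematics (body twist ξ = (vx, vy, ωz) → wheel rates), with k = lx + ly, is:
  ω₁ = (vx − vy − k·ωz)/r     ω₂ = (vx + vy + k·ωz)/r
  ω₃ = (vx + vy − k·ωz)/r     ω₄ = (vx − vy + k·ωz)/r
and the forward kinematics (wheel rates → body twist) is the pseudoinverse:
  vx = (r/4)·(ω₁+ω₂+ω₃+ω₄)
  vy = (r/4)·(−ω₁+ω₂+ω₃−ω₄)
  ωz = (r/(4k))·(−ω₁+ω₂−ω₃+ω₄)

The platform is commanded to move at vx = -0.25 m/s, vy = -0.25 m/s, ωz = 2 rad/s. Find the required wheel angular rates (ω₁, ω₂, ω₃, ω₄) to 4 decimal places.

k = lx + ly = 0.12 + 0.15 = 0.2700;  k·ωz = 0.2700·2 = 0.5400
ω₁ (FL) = (vx − vy − k·ωz)/r = -0.5400/0.04 = -13.5000
ω₂ (FR) = (vx + vy + k·ωz)/r = 0.0400/0.04 = 1.0000
ω₃ (RL) = (vx + vy − k·ωz)/r = -1.0400/0.04 = -26.0000
ω₄ (RR) = (vx − vy + k·ωz)/r = 0.5400/0.04 = 13.5000

(-13.5000, 1.0000, -26.0000, 13.5000)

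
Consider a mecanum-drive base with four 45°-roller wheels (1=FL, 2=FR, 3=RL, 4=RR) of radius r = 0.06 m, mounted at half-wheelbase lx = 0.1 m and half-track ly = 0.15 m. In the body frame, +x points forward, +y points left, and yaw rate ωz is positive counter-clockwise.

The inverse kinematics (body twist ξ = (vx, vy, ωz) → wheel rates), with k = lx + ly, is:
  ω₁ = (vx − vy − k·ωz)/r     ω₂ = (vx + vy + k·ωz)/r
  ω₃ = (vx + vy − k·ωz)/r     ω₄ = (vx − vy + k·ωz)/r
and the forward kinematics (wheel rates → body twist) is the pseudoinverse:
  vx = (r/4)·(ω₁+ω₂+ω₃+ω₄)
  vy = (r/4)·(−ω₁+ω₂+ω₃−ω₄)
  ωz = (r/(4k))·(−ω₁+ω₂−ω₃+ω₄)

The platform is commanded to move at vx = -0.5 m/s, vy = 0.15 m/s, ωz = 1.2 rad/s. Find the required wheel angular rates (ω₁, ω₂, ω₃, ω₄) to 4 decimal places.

(-15.8333, -0.8333, -10.8333, -5.8333)

k = lx + ly = 0.1 + 0.15 = 0.2500;  k·ωz = 0.2500·1.2 = 0.3000
ω₁ (FL) = (vx − vy − k·ωz)/r = -0.9500/0.06 = -15.8333
ω₂ (FR) = (vx + vy + k·ωz)/r = -0.0500/0.06 = -0.8333
ω₃ (RL) = (vx + vy − k·ωz)/r = -0.6500/0.06 = -10.8333
ω₄ (RR) = (vx − vy + k·ωz)/r = -0.3500/0.06 = -5.8333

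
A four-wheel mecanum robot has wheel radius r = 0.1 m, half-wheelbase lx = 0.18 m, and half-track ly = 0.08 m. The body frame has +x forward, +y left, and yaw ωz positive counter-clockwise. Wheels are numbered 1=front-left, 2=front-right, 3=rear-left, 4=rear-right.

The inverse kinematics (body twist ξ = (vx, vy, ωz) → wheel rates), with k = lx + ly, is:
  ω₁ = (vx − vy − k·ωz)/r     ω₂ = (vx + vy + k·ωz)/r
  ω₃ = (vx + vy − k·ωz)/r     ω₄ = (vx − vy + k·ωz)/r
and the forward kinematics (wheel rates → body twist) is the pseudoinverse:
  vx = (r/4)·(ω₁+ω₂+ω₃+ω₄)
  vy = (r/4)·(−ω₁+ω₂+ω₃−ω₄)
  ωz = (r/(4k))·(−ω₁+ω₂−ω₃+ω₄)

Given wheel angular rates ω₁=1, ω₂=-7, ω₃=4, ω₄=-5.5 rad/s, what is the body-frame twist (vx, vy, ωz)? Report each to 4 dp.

(-0.1875, 0.0375, -1.6827)

k = lx + ly = 0.18 + 0.08 = 0.2600
ω₁+ω₂+ω₃+ω₄ = -7.5000  →  vx = (0.1/4)·-7.5000 = -0.1875
−ω₁+ω₂+ω₃−ω₄ = 1.5000  →  vy = (0.1/4)·1.5000 = 0.0375
−ω₁+ω₂−ω₃+ω₄ = -17.5000  →  ωz = (0.1/1.0400)·-17.5000 = -1.6827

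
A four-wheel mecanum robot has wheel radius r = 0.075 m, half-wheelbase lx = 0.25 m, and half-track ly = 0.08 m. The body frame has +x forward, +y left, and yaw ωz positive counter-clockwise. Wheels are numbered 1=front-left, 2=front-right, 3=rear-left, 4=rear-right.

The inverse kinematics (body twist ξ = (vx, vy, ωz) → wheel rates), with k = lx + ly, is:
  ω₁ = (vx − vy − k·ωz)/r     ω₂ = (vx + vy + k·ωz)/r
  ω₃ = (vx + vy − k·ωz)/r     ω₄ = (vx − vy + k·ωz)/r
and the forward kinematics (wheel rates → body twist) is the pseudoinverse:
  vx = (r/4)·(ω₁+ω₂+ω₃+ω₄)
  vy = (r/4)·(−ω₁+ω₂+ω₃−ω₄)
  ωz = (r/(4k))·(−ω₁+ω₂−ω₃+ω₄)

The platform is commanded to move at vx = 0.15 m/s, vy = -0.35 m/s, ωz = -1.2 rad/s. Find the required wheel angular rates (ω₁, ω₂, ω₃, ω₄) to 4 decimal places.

(11.9467, -7.9467, 2.6133, 1.3867)

k = lx + ly = 0.25 + 0.08 = 0.3300;  k·ωz = 0.3300·-1.2 = -0.3960
ω₁ (FL) = (vx − vy − k·ωz)/r = 0.8960/0.075 = 11.9467
ω₂ (FR) = (vx + vy + k·ωz)/r = -0.5960/0.075 = -7.9467
ω₃ (RL) = (vx + vy − k·ωz)/r = 0.1960/0.075 = 2.6133
ω₄ (RR) = (vx − vy + k·ωz)/r = 0.1040/0.075 = 1.3867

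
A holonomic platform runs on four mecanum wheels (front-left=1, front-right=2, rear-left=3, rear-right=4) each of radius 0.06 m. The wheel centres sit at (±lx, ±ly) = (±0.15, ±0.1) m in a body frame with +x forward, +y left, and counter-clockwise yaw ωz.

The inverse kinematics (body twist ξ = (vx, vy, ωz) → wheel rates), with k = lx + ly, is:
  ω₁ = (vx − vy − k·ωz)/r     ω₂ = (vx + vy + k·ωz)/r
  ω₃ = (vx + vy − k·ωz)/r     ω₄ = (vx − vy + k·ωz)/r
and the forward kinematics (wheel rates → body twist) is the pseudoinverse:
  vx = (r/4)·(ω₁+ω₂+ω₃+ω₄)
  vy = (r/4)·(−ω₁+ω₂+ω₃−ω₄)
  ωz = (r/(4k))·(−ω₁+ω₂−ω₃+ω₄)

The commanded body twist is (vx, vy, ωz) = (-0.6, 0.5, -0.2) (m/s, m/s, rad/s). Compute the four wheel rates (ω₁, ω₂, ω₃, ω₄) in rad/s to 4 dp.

(-17.5000, -2.5000, -0.8333, -19.1667)

k = lx + ly = 0.15 + 0.1 = 0.2500;  k·ωz = 0.2500·-0.2 = -0.0500
ω₁ (FL) = (vx − vy − k·ωz)/r = -1.0500/0.06 = -17.5000
ω₂ (FR) = (vx + vy + k·ωz)/r = -0.1500/0.06 = -2.5000
ω₃ (RL) = (vx + vy − k·ωz)/r = -0.0500/0.06 = -0.8333
ω₄ (RR) = (vx − vy + k·ωz)/r = -1.1500/0.06 = -19.1667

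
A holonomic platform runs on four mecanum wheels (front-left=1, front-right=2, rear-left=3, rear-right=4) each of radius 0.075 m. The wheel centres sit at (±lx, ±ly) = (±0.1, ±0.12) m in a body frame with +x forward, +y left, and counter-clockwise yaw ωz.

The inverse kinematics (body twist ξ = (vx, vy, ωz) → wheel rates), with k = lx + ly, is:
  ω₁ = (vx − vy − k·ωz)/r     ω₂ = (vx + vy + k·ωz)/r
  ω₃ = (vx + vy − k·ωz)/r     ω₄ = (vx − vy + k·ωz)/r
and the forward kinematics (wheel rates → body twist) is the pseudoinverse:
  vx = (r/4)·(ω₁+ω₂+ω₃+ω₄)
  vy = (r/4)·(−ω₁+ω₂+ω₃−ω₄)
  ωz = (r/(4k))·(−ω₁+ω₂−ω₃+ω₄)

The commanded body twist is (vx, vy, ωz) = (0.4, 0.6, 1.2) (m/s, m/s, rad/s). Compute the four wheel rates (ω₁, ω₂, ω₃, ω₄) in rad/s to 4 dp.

(-6.1867, 16.8533, 9.8133, 0.8533)

k = lx + ly = 0.1 + 0.12 = 0.2200;  k·ωz = 0.2200·1.2 = 0.2640
ω₁ (FL) = (vx − vy − k·ωz)/r = -0.4640/0.075 = -6.1867
ω₂ (FR) = (vx + vy + k·ωz)/r = 1.2640/0.075 = 16.8533
ω₃ (RL) = (vx + vy − k·ωz)/r = 0.7360/0.075 = 9.8133
ω₄ (RR) = (vx − vy + k·ωz)/r = 0.0640/0.075 = 0.8533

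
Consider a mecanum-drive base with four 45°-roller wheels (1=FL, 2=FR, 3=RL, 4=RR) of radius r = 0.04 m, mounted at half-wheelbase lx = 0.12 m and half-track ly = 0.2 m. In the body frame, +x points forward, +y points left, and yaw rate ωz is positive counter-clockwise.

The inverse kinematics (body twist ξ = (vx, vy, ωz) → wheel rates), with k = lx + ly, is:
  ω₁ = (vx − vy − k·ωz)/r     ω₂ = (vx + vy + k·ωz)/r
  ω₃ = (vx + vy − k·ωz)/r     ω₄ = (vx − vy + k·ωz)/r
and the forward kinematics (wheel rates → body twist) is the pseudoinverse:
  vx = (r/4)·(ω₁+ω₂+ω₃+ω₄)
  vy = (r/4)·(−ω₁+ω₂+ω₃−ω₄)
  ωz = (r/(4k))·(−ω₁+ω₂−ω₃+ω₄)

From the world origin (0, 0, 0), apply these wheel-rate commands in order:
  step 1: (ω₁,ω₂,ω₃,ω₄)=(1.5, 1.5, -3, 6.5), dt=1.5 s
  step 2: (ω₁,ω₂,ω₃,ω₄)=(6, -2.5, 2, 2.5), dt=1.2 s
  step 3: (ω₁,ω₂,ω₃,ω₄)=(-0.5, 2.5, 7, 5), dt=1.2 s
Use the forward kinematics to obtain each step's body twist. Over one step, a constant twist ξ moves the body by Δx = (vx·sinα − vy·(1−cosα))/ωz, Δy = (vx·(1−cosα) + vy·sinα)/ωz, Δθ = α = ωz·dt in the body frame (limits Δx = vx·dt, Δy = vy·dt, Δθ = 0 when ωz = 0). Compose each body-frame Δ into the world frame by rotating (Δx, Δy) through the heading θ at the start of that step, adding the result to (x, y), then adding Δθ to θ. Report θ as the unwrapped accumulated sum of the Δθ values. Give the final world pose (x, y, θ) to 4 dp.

step 1: ξ=(vx,vy,ωz)=(0.0650, -0.0950, 0.2969), dt=1.5 → body Δ=(0.1255, -0.1165, 0.4453) → world pose (0.1255, -0.1165, 0.4453)
step 2: ξ=(vx,vy,ωz)=(0.0800, -0.0900, -0.2500), dt=1.2 → body Δ=(0.0785, -0.1207, -0.3000) → world pose (0.2483, -0.1916, 0.1453)
step 3: ξ=(vx,vy,ωz)=(0.1400, 0.0500, 0.0312), dt=1.2 → body Δ=(0.1668, 0.0631, 0.0375) → world pose (0.4043, -0.1050, 0.1828)

(0.4043, -0.1050, 0.1828)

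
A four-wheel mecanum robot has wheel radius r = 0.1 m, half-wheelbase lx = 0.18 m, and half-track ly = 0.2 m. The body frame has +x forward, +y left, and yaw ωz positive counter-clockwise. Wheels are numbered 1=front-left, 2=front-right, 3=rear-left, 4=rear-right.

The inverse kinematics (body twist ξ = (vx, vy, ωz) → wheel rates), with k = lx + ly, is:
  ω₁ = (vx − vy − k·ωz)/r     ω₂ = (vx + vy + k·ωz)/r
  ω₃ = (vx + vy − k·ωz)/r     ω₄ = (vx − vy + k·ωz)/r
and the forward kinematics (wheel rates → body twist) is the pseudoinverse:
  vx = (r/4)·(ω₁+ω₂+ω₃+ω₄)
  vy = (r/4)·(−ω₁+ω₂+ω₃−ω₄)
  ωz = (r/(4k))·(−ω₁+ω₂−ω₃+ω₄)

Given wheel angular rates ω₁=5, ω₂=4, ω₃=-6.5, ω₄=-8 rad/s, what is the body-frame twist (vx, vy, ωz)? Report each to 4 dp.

(-0.1375, 0.0125, -0.1645)

k = lx + ly = 0.18 + 0.2 = 0.3800
ω₁+ω₂+ω₃+ω₄ = -5.5000  →  vx = (0.1/4)·-5.5000 = -0.1375
−ω₁+ω₂+ω₃−ω₄ = 0.5000  →  vy = (0.1/4)·0.5000 = 0.0125
−ω₁+ω₂−ω₃+ω₄ = -2.5000  →  ωz = (0.1/1.5200)·-2.5000 = -0.1645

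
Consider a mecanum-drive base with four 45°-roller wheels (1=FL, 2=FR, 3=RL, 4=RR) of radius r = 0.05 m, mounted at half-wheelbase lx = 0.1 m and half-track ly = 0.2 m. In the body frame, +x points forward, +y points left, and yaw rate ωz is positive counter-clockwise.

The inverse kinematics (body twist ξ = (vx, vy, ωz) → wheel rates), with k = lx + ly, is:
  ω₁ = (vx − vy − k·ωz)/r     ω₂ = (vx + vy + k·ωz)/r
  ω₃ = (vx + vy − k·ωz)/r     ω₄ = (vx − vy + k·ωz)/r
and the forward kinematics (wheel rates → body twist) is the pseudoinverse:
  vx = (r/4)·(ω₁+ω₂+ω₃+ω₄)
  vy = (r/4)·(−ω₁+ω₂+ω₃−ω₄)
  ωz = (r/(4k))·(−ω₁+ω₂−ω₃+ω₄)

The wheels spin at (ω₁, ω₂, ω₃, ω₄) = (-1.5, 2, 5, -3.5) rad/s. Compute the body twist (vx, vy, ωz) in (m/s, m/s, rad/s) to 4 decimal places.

(0.0250, 0.1500, -0.2083)

k = lx + ly = 0.1 + 0.2 = 0.3000
ω₁+ω₂+ω₃+ω₄ = 2.0000  →  vx = (0.05/4)·2.0000 = 0.0250
−ω₁+ω₂+ω₃−ω₄ = 12.0000  →  vy = (0.05/4)·12.0000 = 0.1500
−ω₁+ω₂−ω₃+ω₄ = -5.0000  →  ωz = (0.05/1.2000)·-5.0000 = -0.2083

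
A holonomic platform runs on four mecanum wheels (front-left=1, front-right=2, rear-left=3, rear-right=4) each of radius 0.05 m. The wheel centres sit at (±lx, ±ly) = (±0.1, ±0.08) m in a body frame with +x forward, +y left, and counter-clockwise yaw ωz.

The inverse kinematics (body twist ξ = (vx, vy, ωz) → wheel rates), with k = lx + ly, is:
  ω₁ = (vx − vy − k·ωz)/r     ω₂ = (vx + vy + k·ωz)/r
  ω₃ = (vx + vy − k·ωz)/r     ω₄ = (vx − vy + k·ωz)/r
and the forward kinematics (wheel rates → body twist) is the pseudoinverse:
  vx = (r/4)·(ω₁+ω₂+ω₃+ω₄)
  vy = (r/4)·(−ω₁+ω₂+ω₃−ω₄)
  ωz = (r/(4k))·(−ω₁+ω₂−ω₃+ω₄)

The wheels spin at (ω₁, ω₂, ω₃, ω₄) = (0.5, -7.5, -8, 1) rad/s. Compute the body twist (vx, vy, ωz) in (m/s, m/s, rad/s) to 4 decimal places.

(-0.1750, -0.2125, 0.0694)

k = lx + ly = 0.1 + 0.08 = 0.1800
ω₁+ω₂+ω₃+ω₄ = -14.0000  →  vx = (0.05/4)·-14.0000 = -0.1750
−ω₁+ω₂+ω₃−ω₄ = -17.0000  →  vy = (0.05/4)·-17.0000 = -0.2125
−ω₁+ω₂−ω₃+ω₄ = 1.0000  →  ωz = (0.05/0.7200)·1.0000 = 0.0694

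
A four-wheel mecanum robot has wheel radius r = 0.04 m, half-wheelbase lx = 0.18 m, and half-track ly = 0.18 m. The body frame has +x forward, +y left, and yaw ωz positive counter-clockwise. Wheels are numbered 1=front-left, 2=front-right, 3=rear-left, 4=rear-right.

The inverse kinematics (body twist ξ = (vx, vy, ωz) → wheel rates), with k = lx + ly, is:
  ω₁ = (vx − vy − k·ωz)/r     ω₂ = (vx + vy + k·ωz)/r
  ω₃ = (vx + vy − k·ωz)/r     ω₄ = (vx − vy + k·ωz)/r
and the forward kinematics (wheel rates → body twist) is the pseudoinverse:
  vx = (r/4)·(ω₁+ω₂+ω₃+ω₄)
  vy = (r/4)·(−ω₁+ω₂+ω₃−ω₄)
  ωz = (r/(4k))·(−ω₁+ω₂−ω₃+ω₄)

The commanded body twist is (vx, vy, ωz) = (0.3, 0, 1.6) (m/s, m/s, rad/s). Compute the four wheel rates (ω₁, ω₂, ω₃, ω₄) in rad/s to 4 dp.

(-6.9000, 21.9000, -6.9000, 21.9000)

k = lx + ly = 0.18 + 0.18 = 0.3600;  k·ωz = 0.3600·1.6 = 0.5760
ω₁ (FL) = (vx − vy − k·ωz)/r = -0.2760/0.04 = -6.9000
ω₂ (FR) = (vx + vy + k·ωz)/r = 0.8760/0.04 = 21.9000
ω₃ (RL) = (vx + vy − k·ωz)/r = -0.2760/0.04 = -6.9000
ω₄ (RR) = (vx − vy + k·ωz)/r = 0.8760/0.04 = 21.9000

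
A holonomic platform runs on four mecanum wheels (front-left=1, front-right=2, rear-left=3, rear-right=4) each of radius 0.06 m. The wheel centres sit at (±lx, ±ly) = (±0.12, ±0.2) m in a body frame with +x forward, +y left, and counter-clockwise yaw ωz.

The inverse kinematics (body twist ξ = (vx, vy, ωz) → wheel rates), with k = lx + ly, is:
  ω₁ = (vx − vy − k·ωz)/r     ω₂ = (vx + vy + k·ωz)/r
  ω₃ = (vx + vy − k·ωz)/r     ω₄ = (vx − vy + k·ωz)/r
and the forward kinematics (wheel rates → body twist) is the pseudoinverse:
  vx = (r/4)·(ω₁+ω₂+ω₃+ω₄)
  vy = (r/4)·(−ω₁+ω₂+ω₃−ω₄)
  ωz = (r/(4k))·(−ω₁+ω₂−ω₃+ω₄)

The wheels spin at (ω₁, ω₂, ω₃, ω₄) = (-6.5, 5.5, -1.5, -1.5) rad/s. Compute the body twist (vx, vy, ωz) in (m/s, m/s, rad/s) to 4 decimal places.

k = lx + ly = 0.12 + 0.2 = 0.3200
ω₁+ω₂+ω₃+ω₄ = -4.0000  →  vx = (0.06/4)·-4.0000 = -0.0600
−ω₁+ω₂+ω₃−ω₄ = 12.0000  →  vy = (0.06/4)·12.0000 = 0.1800
−ω₁+ω₂−ω₃+ω₄ = 12.0000  →  ωz = (0.06/1.2800)·12.0000 = 0.5625

(-0.0600, 0.1800, 0.5625)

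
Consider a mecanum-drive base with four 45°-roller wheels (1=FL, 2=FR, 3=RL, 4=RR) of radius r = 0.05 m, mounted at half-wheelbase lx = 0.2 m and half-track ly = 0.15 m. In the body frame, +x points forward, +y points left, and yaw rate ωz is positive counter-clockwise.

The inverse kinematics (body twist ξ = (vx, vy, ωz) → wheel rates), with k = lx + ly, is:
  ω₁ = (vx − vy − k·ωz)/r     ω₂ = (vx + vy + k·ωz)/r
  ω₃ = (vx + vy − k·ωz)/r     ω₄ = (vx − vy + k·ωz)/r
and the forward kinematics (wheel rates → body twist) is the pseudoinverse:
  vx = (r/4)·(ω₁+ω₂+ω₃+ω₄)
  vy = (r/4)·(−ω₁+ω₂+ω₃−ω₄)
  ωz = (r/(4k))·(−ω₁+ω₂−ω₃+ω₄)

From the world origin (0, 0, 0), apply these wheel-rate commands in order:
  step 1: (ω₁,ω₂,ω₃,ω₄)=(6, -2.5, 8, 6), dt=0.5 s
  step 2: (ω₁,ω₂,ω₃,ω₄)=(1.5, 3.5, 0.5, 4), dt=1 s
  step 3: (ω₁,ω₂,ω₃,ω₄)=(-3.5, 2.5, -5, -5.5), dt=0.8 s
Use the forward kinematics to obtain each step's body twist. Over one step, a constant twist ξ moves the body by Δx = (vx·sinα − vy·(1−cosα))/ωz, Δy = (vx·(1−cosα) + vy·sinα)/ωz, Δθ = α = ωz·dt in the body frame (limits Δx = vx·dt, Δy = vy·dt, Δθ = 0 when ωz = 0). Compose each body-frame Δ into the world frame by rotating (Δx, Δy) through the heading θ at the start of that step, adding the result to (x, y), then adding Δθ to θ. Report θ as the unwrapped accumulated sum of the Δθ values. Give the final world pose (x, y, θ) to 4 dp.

(0.1012, -0.0252, 0.1661)

step 1: ξ=(vx,vy,ωz)=(0.2188, -0.0813, -0.3750), dt=0.5 → body Δ=(0.1049, -0.0506, -0.1875) → world pose (0.1049, -0.0506, -0.1875)
step 2: ξ=(vx,vy,ωz)=(0.1188, -0.0188, 0.1964), dt=1.0 → body Δ=(0.1198, -0.0070, 0.1964) → world pose (0.2214, -0.0798, 0.0089)
step 3: ξ=(vx,vy,ωz)=(-0.1438, 0.0813, 0.1964), dt=0.8 → body Δ=(-0.1196, 0.0557, 0.1571) → world pose (0.1012, -0.0252, 0.1661)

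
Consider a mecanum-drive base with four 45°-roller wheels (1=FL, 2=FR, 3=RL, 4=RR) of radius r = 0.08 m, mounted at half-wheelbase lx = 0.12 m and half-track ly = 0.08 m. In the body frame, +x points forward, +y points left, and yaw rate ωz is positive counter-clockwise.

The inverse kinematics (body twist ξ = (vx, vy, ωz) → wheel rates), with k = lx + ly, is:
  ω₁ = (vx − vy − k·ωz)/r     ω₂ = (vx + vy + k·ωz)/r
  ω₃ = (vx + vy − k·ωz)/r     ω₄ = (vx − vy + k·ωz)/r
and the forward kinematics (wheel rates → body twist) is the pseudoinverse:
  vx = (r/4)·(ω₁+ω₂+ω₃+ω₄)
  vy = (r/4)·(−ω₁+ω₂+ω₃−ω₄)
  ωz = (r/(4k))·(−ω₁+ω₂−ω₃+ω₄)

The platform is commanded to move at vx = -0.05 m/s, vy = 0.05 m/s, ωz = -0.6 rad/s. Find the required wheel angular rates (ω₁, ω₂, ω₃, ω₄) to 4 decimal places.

(0.2500, -1.5000, 1.5000, -2.7500)

k = lx + ly = 0.12 + 0.08 = 0.2000;  k·ωz = 0.2000·-0.6 = -0.1200
ω₁ (FL) = (vx − vy − k·ωz)/r = 0.0200/0.08 = 0.2500
ω₂ (FR) = (vx + vy + k·ωz)/r = -0.1200/0.08 = -1.5000
ω₃ (RL) = (vx + vy − k·ωz)/r = 0.1200/0.08 = 1.5000
ω₄ (RR) = (vx − vy + k·ωz)/r = -0.2200/0.08 = -2.7500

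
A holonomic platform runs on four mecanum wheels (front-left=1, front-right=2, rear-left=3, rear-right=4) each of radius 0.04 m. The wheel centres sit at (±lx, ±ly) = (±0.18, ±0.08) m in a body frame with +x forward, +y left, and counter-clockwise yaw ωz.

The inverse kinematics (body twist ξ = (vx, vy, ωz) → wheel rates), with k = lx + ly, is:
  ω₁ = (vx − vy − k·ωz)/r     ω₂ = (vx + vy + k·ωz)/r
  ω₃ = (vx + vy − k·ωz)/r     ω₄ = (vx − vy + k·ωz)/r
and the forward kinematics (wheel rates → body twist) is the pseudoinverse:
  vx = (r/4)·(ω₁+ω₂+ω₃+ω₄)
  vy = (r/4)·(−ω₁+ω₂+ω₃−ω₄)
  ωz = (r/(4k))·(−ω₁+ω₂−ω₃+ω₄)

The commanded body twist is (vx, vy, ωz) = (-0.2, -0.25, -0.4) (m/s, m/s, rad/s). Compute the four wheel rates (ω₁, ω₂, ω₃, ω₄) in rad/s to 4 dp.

(3.8500, -13.8500, -8.6500, -1.3500)

k = lx + ly = 0.18 + 0.08 = 0.2600;  k·ωz = 0.2600·-0.4 = -0.1040
ω₁ (FL) = (vx − vy − k·ωz)/r = 0.1540/0.04 = 3.8500
ω₂ (FR) = (vx + vy + k·ωz)/r = -0.5540/0.04 = -13.8500
ω₃ (RL) = (vx + vy − k·ωz)/r = -0.3460/0.04 = -8.6500
ω₄ (RR) = (vx − vy + k·ωz)/r = -0.0540/0.04 = -1.3500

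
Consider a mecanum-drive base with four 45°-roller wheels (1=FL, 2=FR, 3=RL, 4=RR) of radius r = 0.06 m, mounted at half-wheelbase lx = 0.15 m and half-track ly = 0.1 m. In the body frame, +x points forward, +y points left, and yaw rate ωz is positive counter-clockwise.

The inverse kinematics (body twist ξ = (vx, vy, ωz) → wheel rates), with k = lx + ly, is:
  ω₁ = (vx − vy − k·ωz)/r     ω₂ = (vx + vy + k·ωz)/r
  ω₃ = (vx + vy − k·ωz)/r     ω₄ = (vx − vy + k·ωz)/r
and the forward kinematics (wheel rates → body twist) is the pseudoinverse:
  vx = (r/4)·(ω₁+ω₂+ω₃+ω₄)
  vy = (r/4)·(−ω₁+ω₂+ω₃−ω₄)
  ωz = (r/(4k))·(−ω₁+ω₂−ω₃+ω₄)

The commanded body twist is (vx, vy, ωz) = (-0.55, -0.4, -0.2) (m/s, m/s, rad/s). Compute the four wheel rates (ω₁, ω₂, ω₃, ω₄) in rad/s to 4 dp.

k = lx + ly = 0.15 + 0.1 = 0.2500;  k·ωz = 0.2500·-0.2 = -0.0500
ω₁ (FL) = (vx − vy − k·ωz)/r = -0.1000/0.06 = -1.6667
ω₂ (FR) = (vx + vy + k·ωz)/r = -1.0000/0.06 = -16.6667
ω₃ (RL) = (vx + vy − k·ωz)/r = -0.9000/0.06 = -15.0000
ω₄ (RR) = (vx − vy + k·ωz)/r = -0.2000/0.06 = -3.3333

(-1.6667, -16.6667, -15.0000, -3.3333)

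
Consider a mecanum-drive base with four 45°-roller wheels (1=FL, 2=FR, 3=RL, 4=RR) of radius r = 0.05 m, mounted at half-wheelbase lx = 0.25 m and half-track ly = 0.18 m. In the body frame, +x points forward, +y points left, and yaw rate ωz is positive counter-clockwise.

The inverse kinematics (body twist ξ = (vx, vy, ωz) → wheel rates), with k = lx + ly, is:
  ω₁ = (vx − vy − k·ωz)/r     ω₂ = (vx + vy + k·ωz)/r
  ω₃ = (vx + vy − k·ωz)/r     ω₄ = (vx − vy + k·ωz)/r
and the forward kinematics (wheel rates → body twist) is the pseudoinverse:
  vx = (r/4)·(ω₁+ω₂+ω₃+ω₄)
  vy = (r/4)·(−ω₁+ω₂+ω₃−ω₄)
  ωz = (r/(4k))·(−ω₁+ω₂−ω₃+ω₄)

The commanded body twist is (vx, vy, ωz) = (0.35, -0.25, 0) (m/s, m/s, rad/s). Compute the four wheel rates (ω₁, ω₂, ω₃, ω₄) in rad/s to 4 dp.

k = lx + ly = 0.25 + 0.18 = 0.4300;  k·ωz = 0.4300·0 = 0.0000
ω₁ (FL) = (vx − vy − k·ωz)/r = 0.6000/0.05 = 12.0000
ω₂ (FR) = (vx + vy + k·ωz)/r = 0.1000/0.05 = 2.0000
ω₃ (RL) = (vx + vy − k·ωz)/r = 0.1000/0.05 = 2.0000
ω₄ (RR) = (vx − vy + k·ωz)/r = 0.6000/0.05 = 12.0000

(12.0000, 2.0000, 2.0000, 12.0000)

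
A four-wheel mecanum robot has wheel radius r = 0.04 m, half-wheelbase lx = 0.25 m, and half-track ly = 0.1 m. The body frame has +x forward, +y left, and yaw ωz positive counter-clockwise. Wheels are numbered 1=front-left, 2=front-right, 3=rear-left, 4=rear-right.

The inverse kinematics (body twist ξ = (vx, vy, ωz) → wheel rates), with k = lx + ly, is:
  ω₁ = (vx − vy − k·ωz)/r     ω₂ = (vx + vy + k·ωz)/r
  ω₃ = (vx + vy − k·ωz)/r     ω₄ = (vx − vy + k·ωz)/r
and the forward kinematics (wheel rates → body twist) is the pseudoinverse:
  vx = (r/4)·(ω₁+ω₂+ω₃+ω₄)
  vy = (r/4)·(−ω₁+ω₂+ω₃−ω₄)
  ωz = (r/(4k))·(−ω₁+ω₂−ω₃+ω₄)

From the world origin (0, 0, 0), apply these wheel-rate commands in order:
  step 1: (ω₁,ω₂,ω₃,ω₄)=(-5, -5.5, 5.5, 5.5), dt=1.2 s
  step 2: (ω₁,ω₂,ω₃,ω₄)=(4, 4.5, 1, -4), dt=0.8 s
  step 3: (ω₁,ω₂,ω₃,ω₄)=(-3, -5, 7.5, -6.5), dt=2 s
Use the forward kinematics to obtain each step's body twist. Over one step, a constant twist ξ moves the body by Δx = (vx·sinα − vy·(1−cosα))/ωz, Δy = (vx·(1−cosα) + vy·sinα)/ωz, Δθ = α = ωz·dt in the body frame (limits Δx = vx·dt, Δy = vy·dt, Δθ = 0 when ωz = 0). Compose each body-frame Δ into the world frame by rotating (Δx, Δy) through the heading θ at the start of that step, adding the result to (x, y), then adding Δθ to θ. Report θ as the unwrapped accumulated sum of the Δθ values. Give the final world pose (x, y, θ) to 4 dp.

(0.0660, 0.3028, -1.0343)

step 1: ξ=(vx,vy,ωz)=(0.0050, -0.0050, -0.0143), dt=1.2 → body Δ=(0.0059, -0.0061, -0.0171) → world pose (0.0059, -0.0061, -0.0171)
step 2: ξ=(vx,vy,ωz)=(0.0550, 0.0550, -0.1286), dt=0.8 → body Δ=(0.0462, 0.0417, -0.1029) → world pose (0.0528, 0.0348, -0.1200)
step 3: ξ=(vx,vy,ωz)=(-0.0700, 0.1200, -0.4571), dt=2.0 → body Δ=(-0.0190, 0.2676, -0.9143) → world pose (0.0660, 0.3028, -1.0343)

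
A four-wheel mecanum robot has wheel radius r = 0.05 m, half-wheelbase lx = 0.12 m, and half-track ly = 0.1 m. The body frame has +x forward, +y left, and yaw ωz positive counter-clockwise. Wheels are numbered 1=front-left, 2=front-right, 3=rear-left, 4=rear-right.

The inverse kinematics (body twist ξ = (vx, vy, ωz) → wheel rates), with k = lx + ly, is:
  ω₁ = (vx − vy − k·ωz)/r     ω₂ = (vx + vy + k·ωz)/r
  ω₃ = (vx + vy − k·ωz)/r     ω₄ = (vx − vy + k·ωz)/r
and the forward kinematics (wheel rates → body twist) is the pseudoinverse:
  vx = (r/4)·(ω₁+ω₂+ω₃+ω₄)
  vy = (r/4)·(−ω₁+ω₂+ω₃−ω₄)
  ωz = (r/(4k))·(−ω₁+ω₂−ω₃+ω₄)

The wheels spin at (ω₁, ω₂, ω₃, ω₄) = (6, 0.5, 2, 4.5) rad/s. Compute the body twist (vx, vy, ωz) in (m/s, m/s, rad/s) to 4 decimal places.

(0.1625, -0.1000, -0.1705)

k = lx + ly = 0.12 + 0.1 = 0.2200
ω₁+ω₂+ω₃+ω₄ = 13.0000  →  vx = (0.05/4)·13.0000 = 0.1625
−ω₁+ω₂+ω₃−ω₄ = -8.0000  →  vy = (0.05/4)·-8.0000 = -0.1000
−ω₁+ω₂−ω₃+ω₄ = -3.0000  →  ωz = (0.05/0.8800)·-3.0000 = -0.1705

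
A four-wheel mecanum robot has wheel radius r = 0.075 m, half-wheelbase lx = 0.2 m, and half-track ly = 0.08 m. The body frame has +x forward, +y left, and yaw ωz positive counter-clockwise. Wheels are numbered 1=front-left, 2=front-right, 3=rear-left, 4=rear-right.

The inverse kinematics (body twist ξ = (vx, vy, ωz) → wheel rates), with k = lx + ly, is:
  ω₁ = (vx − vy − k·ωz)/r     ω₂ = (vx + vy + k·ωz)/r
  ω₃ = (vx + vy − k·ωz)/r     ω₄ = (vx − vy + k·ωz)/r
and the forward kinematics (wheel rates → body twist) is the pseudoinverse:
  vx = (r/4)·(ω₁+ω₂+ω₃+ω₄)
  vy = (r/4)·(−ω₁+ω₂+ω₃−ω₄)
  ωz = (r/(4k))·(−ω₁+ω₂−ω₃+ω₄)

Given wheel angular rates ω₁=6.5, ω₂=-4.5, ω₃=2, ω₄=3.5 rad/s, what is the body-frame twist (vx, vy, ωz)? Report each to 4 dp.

k = lx + ly = 0.2 + 0.08 = 0.2800
ω₁+ω₂+ω₃+ω₄ = 7.5000  →  vx = (0.075/4)·7.5000 = 0.1406
−ω₁+ω₂+ω₃−ω₄ = -12.5000  →  vy = (0.075/4)·-12.5000 = -0.2344
−ω₁+ω₂−ω₃+ω₄ = -9.5000  →  ωz = (0.075/1.1200)·-9.5000 = -0.6362

(0.1406, -0.2344, -0.6362)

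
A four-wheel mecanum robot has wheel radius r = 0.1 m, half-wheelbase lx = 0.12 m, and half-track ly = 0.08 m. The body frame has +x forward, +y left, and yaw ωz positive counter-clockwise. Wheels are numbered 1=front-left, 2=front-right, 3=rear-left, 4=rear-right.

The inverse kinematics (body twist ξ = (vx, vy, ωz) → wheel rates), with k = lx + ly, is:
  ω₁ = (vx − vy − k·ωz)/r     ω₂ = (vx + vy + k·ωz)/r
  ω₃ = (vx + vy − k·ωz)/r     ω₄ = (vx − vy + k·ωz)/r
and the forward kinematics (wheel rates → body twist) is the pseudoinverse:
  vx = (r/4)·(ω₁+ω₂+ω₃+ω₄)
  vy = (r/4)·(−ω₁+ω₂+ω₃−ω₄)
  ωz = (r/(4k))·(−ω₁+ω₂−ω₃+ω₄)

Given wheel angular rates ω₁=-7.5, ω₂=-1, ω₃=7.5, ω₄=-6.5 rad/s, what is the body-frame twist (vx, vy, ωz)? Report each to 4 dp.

k = lx + ly = 0.12 + 0.08 = 0.2000
ω₁+ω₂+ω₃+ω₄ = -7.5000  →  vx = (0.1/4)·-7.5000 = -0.1875
−ω₁+ω₂+ω₃−ω₄ = 20.5000  →  vy = (0.1/4)·20.5000 = 0.5125
−ω₁+ω₂−ω₃+ω₄ = -7.5000  →  ωz = (0.1/0.8000)·-7.5000 = -0.9375

(-0.1875, 0.5125, -0.9375)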